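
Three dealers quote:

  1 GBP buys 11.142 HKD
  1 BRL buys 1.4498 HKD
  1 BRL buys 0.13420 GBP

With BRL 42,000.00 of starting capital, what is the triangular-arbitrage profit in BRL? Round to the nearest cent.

Profitable loop is BRL → GBP → HKD → BRL:
BRL 42,000.00 × 0.13420 = GBP 5,636.40
GBP 5,636.40 × 11.142 = HKD 62,800.77
HKD 62,800.77 ÷ 1.4498 = BRL 43,316.85
Profit = BRL 43,316.85 − BRL 42,000.00

Profit: BRL 1,316.85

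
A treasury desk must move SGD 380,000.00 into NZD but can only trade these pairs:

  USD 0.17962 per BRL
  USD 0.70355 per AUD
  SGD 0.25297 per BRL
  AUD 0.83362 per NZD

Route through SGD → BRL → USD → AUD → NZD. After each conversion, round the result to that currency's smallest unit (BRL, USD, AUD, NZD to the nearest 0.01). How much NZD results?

NZD 460,051.22

SGD 380,000.00 ÷ 0.25297 = BRL 1,502,154.41
BRL 1,502,154.41 × 0.17962 = USD 269,816.98
USD 269,816.98 ÷ 0.70355 = AUD 383,507.90
AUD 383,507.90 ÷ 0.83362 = NZD 460,051.22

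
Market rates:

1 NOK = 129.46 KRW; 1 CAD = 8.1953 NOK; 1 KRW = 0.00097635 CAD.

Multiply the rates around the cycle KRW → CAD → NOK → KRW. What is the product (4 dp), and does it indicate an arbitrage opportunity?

Around KRW → CAD → NOK → KRW: 1 × 0.00097635 × 8.1953 × 129.46 = 1.035872
Product > 1; profitable direction is KRW → CAD → NOK → KRW.

1.0359 (arbitrage exists)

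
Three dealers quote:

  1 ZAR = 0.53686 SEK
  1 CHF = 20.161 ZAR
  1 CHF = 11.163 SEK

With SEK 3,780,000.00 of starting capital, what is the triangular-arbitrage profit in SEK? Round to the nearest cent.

Profit: SEK 118,518.58

Profitable loop is SEK → ZAR → CHF → SEK:
SEK 3,780,000.00 ÷ 0.53686 = ZAR 7,040,941.77
ZAR 7,040,941.77 ÷ 20.161 = CHF 349,235.74
CHF 349,235.74 × 11.163 = SEK 3,898,518.58
Profit = SEK 3,898,518.58 − SEK 3,780,000.00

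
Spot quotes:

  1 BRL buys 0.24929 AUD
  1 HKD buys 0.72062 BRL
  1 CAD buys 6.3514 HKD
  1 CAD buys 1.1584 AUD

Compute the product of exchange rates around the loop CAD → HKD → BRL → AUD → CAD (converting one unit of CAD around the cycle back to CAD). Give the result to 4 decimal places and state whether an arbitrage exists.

0.9850 (arbitrage exists)

Around CAD → HKD → BRL → AUD → CAD: 1 × 6.3514 × 0.72062 × 0.24929 ÷ 1.1584 = 0.984968
Product < 1; profitable direction is CAD → AUD → BRL → HKD → CAD.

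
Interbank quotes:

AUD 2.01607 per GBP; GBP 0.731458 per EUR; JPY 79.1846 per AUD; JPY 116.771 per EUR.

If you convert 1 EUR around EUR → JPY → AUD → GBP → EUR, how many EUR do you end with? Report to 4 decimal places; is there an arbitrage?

Around EUR → JPY → AUD → GBP → EUR: 1 × 116.771 ÷ 79.1846 ÷ 2.01607 ÷ 0.731458 = 0.999998
Product ≈ 1 (deviation 0.000%, within rounding noise).

1.0000 (no arbitrage)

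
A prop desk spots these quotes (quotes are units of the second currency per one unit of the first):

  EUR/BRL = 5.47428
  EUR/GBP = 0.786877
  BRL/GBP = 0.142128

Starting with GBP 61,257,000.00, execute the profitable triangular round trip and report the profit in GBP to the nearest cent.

Profitable loop is GBP → BRL → EUR → GBP:
GBP 61,257,000.00 ÷ 0.142128 = BRL 430,998,817.97
BRL 430,998,817.97 ÷ 5.47428 = EUR 78,731,599.04
EUR 78,731,599.04 × 0.786877 = GBP 61,952,084.45
Profit = GBP 61,952,084.45 − GBP 61,257,000.00

Profit: GBP 695,084.45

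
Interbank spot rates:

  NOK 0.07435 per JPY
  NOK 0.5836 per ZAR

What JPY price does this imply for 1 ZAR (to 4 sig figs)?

ZAR/JPY = 7.849

1 ZAR × 0.5836 = 0.5836 NOK
0.5836 NOK ÷ 0.07435 = 7.84936 JPY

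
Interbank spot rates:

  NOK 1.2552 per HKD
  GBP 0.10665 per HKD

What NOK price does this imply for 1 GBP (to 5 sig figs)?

1 GBP ÷ 0.10665 = 9.37647 HKD
9.37647 HKD × 1.2552 = 11.7693 NOK

GBP/NOK = 11.769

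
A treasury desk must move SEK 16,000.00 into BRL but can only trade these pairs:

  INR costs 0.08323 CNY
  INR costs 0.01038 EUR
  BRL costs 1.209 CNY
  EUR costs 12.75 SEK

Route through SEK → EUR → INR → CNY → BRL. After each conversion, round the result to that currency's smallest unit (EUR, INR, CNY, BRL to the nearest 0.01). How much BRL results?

SEK 16,000.00 ÷ 12.75 = EUR 1,254.90
EUR 1,254.90 ÷ 0.01038 = INR 120,895.95
INR 120,895.95 × 0.08323 = CNY 10,062.17
CNY 10,062.17 ÷ 1.209 = BRL 8,322.72

BRL 8,322.72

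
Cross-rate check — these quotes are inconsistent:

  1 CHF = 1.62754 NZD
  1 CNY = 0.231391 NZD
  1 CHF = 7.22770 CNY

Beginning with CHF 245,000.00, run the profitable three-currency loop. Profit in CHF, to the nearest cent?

Profitable loop is CHF → CNY → NZD → CHF:
CHF 245,000.00 × 7.22770 = CNY 1,770,786.50
CNY 1,770,786.50 × 0.231391 = NZD 409,744.06
NZD 409,744.06 ÷ 1.62754 = CHF 251,756.68
Profit = CHF 251,756.68 − CHF 245,000.00

Profit: CHF 6,756.68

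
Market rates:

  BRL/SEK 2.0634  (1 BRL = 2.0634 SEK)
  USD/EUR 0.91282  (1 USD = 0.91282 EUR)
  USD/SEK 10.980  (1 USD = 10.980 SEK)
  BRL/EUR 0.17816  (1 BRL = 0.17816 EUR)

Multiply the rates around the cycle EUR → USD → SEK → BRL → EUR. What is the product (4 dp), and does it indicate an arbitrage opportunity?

1.0386 (arbitrage exists)

Around EUR → USD → SEK → BRL → EUR: 1 ÷ 0.91282 × 10.980 ÷ 2.0634 × 0.17816 = 1.038590
Product > 1; profitable direction is EUR → USD → SEK → BRL → EUR.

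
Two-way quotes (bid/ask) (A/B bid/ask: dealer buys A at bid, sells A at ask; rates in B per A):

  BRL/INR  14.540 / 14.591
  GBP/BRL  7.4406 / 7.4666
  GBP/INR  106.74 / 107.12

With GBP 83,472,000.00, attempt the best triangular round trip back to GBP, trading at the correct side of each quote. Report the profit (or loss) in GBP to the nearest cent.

Best loop GBP → BRL → INR → GBP:
GBP 83,472,000.00 × 7.4406 (sell GBP at bid) = BRL 621,081,763.20
BRL 621,081,763.20 × 14.540 (sell BRL at bid) = INR 9,030,528,836.93
INR 9,030,528,836.93 ÷ 107.12 (buy GBP at ask) = GBP 84,302,920.43

Net profit: GBP 830,920.43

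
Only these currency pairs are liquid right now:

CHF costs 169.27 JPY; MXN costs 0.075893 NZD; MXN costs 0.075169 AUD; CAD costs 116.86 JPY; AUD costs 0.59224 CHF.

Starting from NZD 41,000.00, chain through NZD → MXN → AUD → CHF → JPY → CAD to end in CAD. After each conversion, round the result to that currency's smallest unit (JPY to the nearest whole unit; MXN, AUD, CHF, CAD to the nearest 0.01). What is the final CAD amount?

CAD 34,836.36

NZD 41,000.00 ÷ 0.075893 = MXN 540,234.28
MXN 540,234.28 × 0.075169 = AUD 40,608.87
AUD 40,608.87 × 0.59224 = CHF 24,050.20
CHF 24,050.20 × 169.27 = JPY 4,070,977
JPY 4,070,977 ÷ 116.86 = CAD 34,836.36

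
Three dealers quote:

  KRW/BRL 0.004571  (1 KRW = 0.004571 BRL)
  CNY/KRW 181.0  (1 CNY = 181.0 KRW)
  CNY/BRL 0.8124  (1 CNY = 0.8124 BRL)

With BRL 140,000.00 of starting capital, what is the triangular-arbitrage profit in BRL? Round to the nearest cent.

Profitable loop is BRL → CNY → KRW → BRL:
BRL 140,000.00 ÷ 0.8124 = CNY 172,328.90
CNY 172,328.90 × 181.0 = KRW 31,191,531
KRW 31,191,531 × 0.004571 = BRL 142,576.49
Profit = BRL 142,576.49 − BRL 140,000.00

Profit: BRL 2,576.49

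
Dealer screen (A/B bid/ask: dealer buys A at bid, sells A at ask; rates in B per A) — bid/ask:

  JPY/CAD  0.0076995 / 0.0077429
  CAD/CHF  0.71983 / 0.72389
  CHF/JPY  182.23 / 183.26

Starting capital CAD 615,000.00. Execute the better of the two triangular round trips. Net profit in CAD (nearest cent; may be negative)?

Net profit: CAD 6,137.08

Best loop CAD → CHF → JPY → CAD:
CAD 615,000.00 × 0.71983 (sell CAD at bid) = CHF 442,695.45
CHF 442,695.45 × 182.23 (sell CHF at bid) = JPY 80,672,392
JPY 80,672,392 × 0.0076995 (sell JPY at bid) = CAD 621,137.08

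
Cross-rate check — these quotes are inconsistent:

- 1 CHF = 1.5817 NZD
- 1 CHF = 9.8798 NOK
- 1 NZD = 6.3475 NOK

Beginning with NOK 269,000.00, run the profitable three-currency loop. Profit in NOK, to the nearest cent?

Profit: NOK 4,357.47

Profitable loop is NOK → CHF → NZD → NOK:
NOK 269,000.00 ÷ 9.8798 = CHF 27,227.27
CHF 27,227.27 × 1.5817 = NZD 43,065.38
NZD 43,065.38 × 6.3475 = NOK 273,357.47
Profit = NOK 273,357.47 − NOK 269,000.00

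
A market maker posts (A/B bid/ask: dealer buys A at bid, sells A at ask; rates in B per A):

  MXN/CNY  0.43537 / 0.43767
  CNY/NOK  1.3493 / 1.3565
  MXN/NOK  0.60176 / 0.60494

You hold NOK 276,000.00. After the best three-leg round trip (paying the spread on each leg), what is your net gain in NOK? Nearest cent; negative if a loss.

Net profit: NOK 3,747.25

Best loop NOK → CNY → MXN → NOK:
NOK 276,000.00 ÷ 1.3565 (buy CNY at ask) = CNY 203,464.80
CNY 203,464.80 ÷ 0.43767 (buy MXN at ask) = MXN 464,881.76
MXN 464,881.76 × 0.60176 (sell MXN at bid) = NOK 279,747.25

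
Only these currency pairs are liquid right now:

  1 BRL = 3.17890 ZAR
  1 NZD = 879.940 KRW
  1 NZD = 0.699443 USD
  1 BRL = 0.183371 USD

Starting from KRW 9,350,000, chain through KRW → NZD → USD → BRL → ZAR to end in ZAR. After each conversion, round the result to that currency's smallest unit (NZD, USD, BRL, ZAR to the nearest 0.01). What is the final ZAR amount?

KRW 9,350,000 ÷ 879.940 = NZD 10,625.72
NZD 10,625.72 × 0.699443 = USD 7,432.09
USD 7,432.09 ÷ 0.183371 = BRL 40,530.35
BRL 40,530.35 × 3.17890 = ZAR 128,841.93

ZAR 128,841.93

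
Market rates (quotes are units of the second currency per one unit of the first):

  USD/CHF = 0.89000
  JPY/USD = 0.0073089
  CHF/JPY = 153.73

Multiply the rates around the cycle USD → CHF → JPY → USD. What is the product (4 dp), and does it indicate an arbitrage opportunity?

1.0000 (no arbitrage)

Around USD → CHF → JPY → USD: 1 × 0.89000 × 153.73 × 0.0073089 = 1.000002
Product ≈ 1 (deviation 0.000%, within rounding noise).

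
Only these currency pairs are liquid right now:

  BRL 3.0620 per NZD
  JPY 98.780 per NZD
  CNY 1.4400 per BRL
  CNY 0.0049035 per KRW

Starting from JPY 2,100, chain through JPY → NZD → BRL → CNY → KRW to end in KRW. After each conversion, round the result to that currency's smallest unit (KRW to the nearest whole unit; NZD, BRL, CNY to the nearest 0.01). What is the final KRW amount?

KRW 19,117

JPY 2,100 ÷ 98.780 = NZD 21.26
NZD 21.26 × 3.0620 = BRL 65.10
BRL 65.10 × 1.4400 = CNY 93.74
CNY 93.74 ÷ 0.0049035 = KRW 19,117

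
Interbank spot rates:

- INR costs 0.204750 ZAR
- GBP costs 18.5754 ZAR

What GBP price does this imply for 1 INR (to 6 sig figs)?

1 INR × 0.204750 = 0.20475 ZAR
0.20475 ZAR ÷ 18.5754 = 0.0110226 GBP

INR/GBP = 0.0110226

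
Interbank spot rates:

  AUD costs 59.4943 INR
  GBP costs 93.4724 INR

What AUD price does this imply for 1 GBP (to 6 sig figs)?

1 GBP × 93.4724 = 93.4724 INR
93.4724 INR ÷ 59.4943 = 1.57112 AUD

GBP/AUD = 1.57112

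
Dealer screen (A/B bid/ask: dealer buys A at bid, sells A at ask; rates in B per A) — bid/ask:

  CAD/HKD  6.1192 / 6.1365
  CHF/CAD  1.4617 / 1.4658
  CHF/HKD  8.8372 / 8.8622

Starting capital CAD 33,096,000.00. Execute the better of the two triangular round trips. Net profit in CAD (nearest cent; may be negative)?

Net profit: CAD 307,106.32

Best loop CAD → HKD → CHF → CAD:
CAD 33,096,000.00 × 6.1192 (sell CAD at bid) = HKD 202,521,043.20
HKD 202,521,043.20 ÷ 8.8622 (buy CHF at ask) = CHF 22,852,231.18
CHF 22,852,231.18 × 1.4617 (sell CHF at bid) = CAD 33,403,106.32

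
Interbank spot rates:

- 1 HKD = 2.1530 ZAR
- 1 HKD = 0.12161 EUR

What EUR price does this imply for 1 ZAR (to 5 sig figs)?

1 ZAR ÷ 2.1530 = 0.464468 HKD
0.464468 HKD × 0.12161 = 0.056484 EUR

ZAR/EUR = 0.056484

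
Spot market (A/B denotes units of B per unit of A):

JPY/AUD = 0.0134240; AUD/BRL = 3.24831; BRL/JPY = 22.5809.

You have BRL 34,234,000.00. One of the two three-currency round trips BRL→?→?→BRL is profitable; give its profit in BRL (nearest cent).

Profitable loop is BRL → AUD → JPY → BRL:
BRL 34,234,000.00 ÷ 3.24831 = AUD 10,539,018.75
AUD 10,539,018.75 ÷ 0.0134240 = JPY 785,087,809
JPY 785,087,809 ÷ 22.5809 = BRL 34,767,782.03
Profit = BRL 34,767,782.03 − BRL 34,234,000.00

Profit: BRL 533,782.03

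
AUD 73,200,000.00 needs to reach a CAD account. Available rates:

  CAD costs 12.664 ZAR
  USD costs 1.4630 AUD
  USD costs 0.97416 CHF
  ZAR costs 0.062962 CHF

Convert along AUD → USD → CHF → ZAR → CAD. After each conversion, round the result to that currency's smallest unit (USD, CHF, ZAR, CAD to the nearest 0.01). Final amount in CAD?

CAD 61,129,047.82

AUD 73,200,000.00 ÷ 1.4630 = USD 50,034,176.35
USD 50,034,176.35 × 0.97416 = CHF 48,741,293.23
CHF 48,741,293.23 ÷ 0.062962 = ZAR 774,138,261.65
ZAR 774,138,261.65 ÷ 12.664 = CAD 61,129,047.82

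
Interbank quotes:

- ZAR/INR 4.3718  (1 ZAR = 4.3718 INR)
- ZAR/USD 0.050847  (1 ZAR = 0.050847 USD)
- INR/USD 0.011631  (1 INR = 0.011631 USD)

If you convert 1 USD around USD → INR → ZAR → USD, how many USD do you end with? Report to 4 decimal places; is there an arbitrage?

Around USD → INR → ZAR → USD: 1 ÷ 0.011631 ÷ 4.3718 × 0.050847 = 0.999972
Product ≈ 1 (deviation 0.003%, within rounding noise).

1.0000 (no arbitrage)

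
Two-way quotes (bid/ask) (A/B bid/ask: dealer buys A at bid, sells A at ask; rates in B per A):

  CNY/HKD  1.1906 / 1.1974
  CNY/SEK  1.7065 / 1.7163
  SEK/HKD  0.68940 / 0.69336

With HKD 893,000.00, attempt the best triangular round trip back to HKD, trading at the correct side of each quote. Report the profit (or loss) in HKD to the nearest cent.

Net profit: HKD 439.92

Best loop HKD → SEK → CNY → HKD:
HKD 893,000.00 ÷ 0.69336 (buy SEK at ask) = SEK 1,287,931.23
SEK 1,287,931.23 ÷ 1.7163 (buy CNY at ask) = CNY 750,411.49
CNY 750,411.49 × 1.1906 (sell CNY at bid) = HKD 893,439.92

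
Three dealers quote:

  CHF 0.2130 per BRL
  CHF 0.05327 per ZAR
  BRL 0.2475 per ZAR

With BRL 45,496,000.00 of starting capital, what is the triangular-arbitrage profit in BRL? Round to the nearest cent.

Profit: BRL 476,815.86

Profitable loop is BRL → ZAR → CHF → BRL:
BRL 45,496,000.00 ÷ 0.2475 = ZAR 183,822,222.22
ZAR 183,822,222.22 × 0.05327 = CHF 9,792,209.78
CHF 9,792,209.78 ÷ 0.2130 = BRL 45,972,815.86
Profit = BRL 45,972,815.86 − BRL 45,496,000.00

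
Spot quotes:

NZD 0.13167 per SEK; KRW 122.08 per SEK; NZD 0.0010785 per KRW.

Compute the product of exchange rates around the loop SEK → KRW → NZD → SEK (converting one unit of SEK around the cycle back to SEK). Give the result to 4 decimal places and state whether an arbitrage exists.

Around SEK → KRW → NZD → SEK: 1 × 122.08 × 0.0010785 ÷ 0.13167 = 0.999949
Product ≈ 1 (deviation 0.005%, within rounding noise).

0.9999 (no arbitrage)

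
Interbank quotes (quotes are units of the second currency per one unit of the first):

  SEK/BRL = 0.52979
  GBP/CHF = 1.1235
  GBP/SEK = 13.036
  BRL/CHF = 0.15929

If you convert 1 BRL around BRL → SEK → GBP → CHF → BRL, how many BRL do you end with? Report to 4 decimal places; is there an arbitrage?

Around BRL → SEK → GBP → CHF → BRL: 1 ÷ 0.52979 ÷ 13.036 × 1.1235 ÷ 0.15929 = 1.021260
Product > 1; profitable direction is BRL → SEK → GBP → CHF → BRL.

1.0213 (arbitrage exists)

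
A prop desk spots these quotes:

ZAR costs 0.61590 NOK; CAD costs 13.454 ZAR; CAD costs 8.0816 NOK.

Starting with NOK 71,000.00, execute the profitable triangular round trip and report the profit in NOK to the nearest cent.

Profit: NOK 1,798.53

Profitable loop is NOK → CAD → ZAR → NOK:
NOK 71,000.00 ÷ 8.0816 = CAD 8,785.39
CAD 8,785.39 × 13.454 = ZAR 118,198.62
ZAR 118,198.62 × 0.61590 = NOK 72,798.53
Profit = NOK 72,798.53 − NOK 71,000.00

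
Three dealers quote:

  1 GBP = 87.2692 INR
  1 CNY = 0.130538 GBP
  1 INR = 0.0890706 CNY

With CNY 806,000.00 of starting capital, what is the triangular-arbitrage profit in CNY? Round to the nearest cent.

Profitable loop is CNY → GBP → INR → CNY:
CNY 806,000.00 × 0.130538 = GBP 105,213.63
GBP 105,213.63 × 87.2692 = INR 9,181,909.14
INR 9,181,909.14 × 0.0890706 = CNY 817,838.16
Profit = CNY 817,838.16 − CNY 806,000.00

Profit: CNY 11,838.16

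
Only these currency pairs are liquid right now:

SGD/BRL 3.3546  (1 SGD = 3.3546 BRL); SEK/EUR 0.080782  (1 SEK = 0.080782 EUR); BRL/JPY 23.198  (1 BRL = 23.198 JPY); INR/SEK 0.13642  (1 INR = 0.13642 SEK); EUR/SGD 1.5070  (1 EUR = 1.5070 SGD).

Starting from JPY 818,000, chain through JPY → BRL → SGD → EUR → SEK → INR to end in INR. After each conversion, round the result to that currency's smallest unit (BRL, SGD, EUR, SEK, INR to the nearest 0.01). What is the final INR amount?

JPY 818,000 ÷ 23.198 = BRL 35,261.66
BRL 35,261.66 ÷ 3.3546 = SGD 10,511.44
SGD 10,511.44 ÷ 1.5070 = EUR 6,975.08
EUR 6,975.08 ÷ 0.080782 = SEK 86,344.48
SEK 86,344.48 ÷ 0.13642 = INR 632,931.24

INR 632,931.24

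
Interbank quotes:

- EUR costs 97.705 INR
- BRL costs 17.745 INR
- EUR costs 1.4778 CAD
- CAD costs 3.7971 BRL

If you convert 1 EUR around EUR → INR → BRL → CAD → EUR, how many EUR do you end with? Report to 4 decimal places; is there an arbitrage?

Around EUR → INR → BRL → CAD → EUR: 1 × 97.705 ÷ 17.745 ÷ 3.7971 ÷ 1.4778 = 0.981235
Product < 1; profitable direction is EUR → CAD → BRL → INR → EUR.

0.9812 (arbitrage exists)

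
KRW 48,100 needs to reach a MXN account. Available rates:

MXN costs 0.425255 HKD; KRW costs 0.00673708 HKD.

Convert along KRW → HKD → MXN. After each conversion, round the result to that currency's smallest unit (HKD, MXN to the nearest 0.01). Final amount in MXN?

MXN 762.01

KRW 48,100 × 0.00673708 = HKD 324.05
HKD 324.05 ÷ 0.425255 = MXN 762.01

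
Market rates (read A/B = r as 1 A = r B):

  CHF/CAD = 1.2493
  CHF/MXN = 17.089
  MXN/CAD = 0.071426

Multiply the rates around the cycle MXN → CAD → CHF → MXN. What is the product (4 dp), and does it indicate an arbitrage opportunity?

Around MXN → CAD → CHF → MXN: 1 × 0.071426 ÷ 1.2493 × 17.089 = 0.977026
Product < 1; profitable direction is MXN → CHF → CAD → MXN.

0.9770 (arbitrage exists)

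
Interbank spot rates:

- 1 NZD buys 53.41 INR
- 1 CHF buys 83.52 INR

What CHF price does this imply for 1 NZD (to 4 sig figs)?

1 NZD × 53.41 = 53.41 INR
53.41 INR ÷ 83.52 = 0.639488 CHF

NZD/CHF = 0.6395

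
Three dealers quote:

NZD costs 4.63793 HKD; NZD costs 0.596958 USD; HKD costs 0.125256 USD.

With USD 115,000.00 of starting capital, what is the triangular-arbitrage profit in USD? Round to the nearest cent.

Profitable loop is USD → HKD → NZD → USD:
USD 115,000.00 ÷ 0.125256 = HKD 918,119.69
HKD 918,119.69 ÷ 4.63793 = NZD 197,958.94
NZD 197,958.94 × 0.596958 = USD 118,173.17
Profit = USD 118,173.17 − USD 115,000.00

Profit: USD 3,173.17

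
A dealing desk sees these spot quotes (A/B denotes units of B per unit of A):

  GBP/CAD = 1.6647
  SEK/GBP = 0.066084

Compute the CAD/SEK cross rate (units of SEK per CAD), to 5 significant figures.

1 CAD ÷ 1.6647 = 0.600709 GBP
0.600709 GBP ÷ 0.066084 = 9.09008 SEK

CAD/SEK = 9.0901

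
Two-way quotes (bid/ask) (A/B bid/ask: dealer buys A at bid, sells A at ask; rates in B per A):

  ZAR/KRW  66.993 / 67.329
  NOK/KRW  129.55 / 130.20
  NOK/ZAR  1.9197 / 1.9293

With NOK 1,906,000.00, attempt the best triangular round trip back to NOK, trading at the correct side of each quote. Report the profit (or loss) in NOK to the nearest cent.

Net result: NOK -5,103.88 (no profitable arbitrage after spreads)

Best loop NOK → KRW → ZAR → NOK:
NOK 1,906,000.00 × 129.55 (sell NOK at bid) = KRW 246,922,300
KRW 246,922,300 ÷ 67.329 (buy ZAR at ask) = ZAR 3,667,398.89
ZAR 3,667,398.89 ÷ 1.9293 (buy NOK at ask) = NOK 1,900,896.12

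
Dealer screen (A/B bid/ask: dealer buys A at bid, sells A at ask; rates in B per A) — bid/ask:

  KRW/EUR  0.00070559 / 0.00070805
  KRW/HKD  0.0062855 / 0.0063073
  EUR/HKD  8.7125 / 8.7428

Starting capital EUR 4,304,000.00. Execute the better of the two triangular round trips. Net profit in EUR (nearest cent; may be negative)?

Best loop EUR → KRW → HKD → EUR:
EUR 4,304,000.00 ÷ 0.00070805 (buy KRW at ask) = KRW 6,078,666,761
KRW 6,078,666,761 × 0.0062855 (sell KRW at bid) = HKD 38,207,459.93
HKD 38,207,459.93 ÷ 8.7428 (buy EUR at ask) = EUR 4,370,162.87

Net profit: EUR 66,162.87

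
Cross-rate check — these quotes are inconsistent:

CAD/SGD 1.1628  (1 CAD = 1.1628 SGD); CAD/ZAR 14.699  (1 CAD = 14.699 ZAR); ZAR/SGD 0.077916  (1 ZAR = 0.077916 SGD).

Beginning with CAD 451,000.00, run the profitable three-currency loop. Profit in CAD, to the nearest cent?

Profit: CAD 6,896.29

Profitable loop is CAD → SGD → ZAR → CAD:
CAD 451,000.00 × 1.1628 = SGD 524,422.80
SGD 524,422.80 ÷ 0.077916 = ZAR 6,730,617.59
ZAR 6,730,617.59 ÷ 14.699 = CAD 457,896.29
Profit = CAD 457,896.29 − CAD 451,000.00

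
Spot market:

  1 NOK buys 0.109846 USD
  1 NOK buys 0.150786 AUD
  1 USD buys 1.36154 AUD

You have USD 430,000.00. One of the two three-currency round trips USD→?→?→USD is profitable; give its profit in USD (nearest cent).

Profitable loop is USD → NOK → AUD → USD:
USD 430,000.00 ÷ 0.109846 = NOK 3,914,571.31
NOK 3,914,571.31 × 0.150786 = AUD 590,262.55
AUD 590,262.55 ÷ 1.36154 = USD 433,525.68
Profit = USD 433,525.68 − USD 430,000.00

Profit: USD 3,525.68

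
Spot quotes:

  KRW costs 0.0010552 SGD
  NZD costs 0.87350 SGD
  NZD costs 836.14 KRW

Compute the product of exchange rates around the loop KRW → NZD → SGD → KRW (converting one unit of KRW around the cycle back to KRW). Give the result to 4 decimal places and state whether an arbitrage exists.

Around KRW → NZD → SGD → KRW: 1 ÷ 836.14 × 0.87350 ÷ 0.0010552 = 0.990032
Product < 1; profitable direction is KRW → SGD → NZD → KRW.

0.9900 (arbitrage exists)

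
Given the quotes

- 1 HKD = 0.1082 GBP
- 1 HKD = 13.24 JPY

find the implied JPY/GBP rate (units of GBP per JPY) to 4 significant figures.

JPY/GBP = 0.008172

1 JPY ÷ 13.24 = 0.0755287 HKD
0.0755287 HKD × 0.1082 = 0.00817221 GBP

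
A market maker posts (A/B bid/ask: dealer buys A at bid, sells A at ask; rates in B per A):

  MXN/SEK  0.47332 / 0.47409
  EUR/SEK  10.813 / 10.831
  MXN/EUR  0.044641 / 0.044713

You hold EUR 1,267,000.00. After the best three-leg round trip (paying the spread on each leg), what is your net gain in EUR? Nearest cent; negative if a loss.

Net profit: EUR 23,018.50

Best loop EUR → SEK → MXN → EUR:
EUR 1,267,000.00 × 10.813 (sell EUR at bid) = SEK 13,700,071.00
SEK 13,700,071.00 ÷ 0.47409 (buy MXN at ask) = MXN 28,897,616.49
MXN 28,897,616.49 × 0.044641 (sell MXN at bid) = EUR 1,290,018.50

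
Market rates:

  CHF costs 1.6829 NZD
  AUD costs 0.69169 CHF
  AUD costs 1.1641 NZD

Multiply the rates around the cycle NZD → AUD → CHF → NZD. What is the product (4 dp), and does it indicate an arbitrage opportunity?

Around NZD → AUD → CHF → NZD: 1 ÷ 1.1641 × 0.69169 × 1.6829 = 0.999953
Product ≈ 1 (deviation 0.005%, within rounding noise).

1.0000 (no arbitrage)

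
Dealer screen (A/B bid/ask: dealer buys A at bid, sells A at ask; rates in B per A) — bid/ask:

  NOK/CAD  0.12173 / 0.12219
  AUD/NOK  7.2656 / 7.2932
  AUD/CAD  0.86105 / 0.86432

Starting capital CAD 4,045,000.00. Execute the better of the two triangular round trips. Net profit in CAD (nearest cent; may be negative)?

Best loop CAD → AUD → NOK → CAD:
CAD 4,045,000.00 ÷ 0.86432 (buy AUD at ask) = AUD 4,679,979.64
AUD 4,679,979.64 × 7.2656 (sell AUD at bid) = NOK 34,002,860.05
NOK 34,002,860.05 × 0.12173 (sell NOK at bid) = CAD 4,139,168.15

Net profit: CAD 94,168.15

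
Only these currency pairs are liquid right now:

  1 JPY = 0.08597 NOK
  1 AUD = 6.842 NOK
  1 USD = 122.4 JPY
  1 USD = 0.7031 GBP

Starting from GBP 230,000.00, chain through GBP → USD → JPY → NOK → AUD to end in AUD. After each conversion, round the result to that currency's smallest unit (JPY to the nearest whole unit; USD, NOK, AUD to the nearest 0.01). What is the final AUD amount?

AUD 503,101.96

GBP 230,000.00 ÷ 0.7031 = USD 327,122.74
USD 327,122.74 × 122.4 = JPY 40,039,823
JPY 40,039,823 × 0.08597 = NOK 3,442,223.58
NOK 3,442,223.58 ÷ 6.842 = AUD 503,101.96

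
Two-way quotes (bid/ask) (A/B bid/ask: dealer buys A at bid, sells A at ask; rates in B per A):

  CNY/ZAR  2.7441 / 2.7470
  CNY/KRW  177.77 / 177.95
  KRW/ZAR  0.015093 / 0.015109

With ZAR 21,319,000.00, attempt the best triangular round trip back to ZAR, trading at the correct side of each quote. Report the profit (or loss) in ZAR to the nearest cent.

Net profit: ZAR 439,705.29

Best loop ZAR → KRW → CNY → ZAR:
ZAR 21,319,000.00 ÷ 0.015109 (buy KRW at ask) = KRW 1,411,013,303
KRW 1,411,013,303 ÷ 177.95 (buy CNY at ask) = CNY 7,929,268.35
CNY 7,929,268.35 × 2.7441 (sell CNY at bid) = ZAR 21,758,705.29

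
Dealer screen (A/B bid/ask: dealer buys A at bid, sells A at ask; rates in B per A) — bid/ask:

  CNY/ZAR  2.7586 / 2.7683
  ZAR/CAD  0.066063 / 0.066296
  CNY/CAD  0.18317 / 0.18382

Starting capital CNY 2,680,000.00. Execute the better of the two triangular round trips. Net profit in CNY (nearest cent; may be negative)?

Best loop CNY → CAD → ZAR → CNY:
CNY 2,680,000.00 × 0.18317 (sell CNY at bid) = CAD 490,895.60
CAD 490,895.60 ÷ 0.066296 (buy ZAR at ask) = ZAR 7,404,603.60
ZAR 7,404,603.60 ÷ 2.7683 (buy CNY at ask) = CNY 2,674,783.66

Net result: CNY -5,216.34 (no profitable arbitrage after spreads)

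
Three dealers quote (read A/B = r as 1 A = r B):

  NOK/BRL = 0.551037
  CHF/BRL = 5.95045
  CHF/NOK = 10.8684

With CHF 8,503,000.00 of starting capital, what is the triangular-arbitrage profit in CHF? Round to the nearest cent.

Profitable loop is CHF → NOK → BRL → CHF:
CHF 8,503,000.00 × 10.8684 = NOK 92,414,005.20
NOK 92,414,005.20 × 0.551037 = BRL 50,923,536.18
BRL 50,923,536.18 ÷ 5.95045 = CHF 8,557,930.27
Profit = CHF 8,557,930.27 − CHF 8,503,000.00

Profit: CHF 54,930.27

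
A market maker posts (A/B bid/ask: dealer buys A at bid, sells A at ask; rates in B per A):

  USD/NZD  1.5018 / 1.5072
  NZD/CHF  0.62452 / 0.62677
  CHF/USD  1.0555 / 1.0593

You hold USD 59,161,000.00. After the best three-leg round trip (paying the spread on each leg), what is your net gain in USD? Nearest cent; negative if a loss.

Best loop USD → CHF → NZD → USD:
USD 59,161,000.00 ÷ 1.0593 (buy CHF at ask) = CHF 55,849,145.66
CHF 55,849,145.66 ÷ 0.62677 (buy NZD at ask) = NZD 89,106,284.06
NZD 89,106,284.06 ÷ 1.5072 (buy USD at ask) = USD 59,120,411.40

Net result: USD -40,588.60 (no profitable arbitrage after spreads)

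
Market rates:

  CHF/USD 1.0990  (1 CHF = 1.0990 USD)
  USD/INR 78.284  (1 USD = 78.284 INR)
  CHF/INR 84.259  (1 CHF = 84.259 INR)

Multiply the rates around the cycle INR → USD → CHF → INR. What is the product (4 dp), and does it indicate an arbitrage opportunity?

0.9794 (arbitrage exists)

Around INR → USD → CHF → INR: 1 ÷ 78.284 ÷ 1.0990 × 84.259 = 0.979367
Product < 1; profitable direction is INR → CHF → USD → INR.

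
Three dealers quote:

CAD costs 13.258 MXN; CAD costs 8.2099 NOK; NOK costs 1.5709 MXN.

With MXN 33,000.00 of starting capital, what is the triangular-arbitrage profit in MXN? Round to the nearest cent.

Profit: MXN 923.88

Profitable loop is MXN → NOK → CAD → MXN:
MXN 33,000.00 ÷ 1.5709 = NOK 21,007.07
NOK 21,007.07 ÷ 8.2099 = CAD 2,558.75
CAD 2,558.75 × 13.258 = MXN 33,923.88
Profit = MXN 33,923.88 − MXN 33,000.00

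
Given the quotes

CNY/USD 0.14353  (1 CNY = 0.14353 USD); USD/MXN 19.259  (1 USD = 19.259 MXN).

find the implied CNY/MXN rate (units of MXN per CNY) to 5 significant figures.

CNY/MXN = 2.7642

1 CNY × 0.14353 = 0.14353 USD
0.14353 USD × 19.259 = 2.76424 MXN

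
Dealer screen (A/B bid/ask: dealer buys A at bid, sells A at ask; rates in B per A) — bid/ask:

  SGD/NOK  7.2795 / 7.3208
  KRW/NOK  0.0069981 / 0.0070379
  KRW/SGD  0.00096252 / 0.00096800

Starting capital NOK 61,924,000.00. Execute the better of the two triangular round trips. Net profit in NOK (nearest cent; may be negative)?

Net result: NOK -274,831.56 (no profitable arbitrage after spreads)

Best loop NOK → KRW → SGD → NOK:
NOK 61,924,000.00 ÷ 0.0070379 (buy KRW at ask) = KRW 8,798,647,324
KRW 8,798,647,324 × 0.00096252 (sell KRW at bid) = SGD 8,468,874.02
SGD 8,468,874.02 × 7.2795 (sell SGD at bid) = NOK 61,649,168.44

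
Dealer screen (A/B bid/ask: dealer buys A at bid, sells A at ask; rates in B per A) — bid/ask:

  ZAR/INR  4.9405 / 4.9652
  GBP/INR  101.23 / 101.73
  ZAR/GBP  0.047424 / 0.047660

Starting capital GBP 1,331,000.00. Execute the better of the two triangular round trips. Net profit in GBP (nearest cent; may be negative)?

Best loop GBP → ZAR → INR → GBP:
GBP 1,331,000.00 ÷ 0.047660 (buy ZAR at ask) = ZAR 27,926,982.79
ZAR 27,926,982.79 × 4.9405 (sell ZAR at bid) = INR 137,973,258.50
INR 137,973,258.50 ÷ 101.73 (buy GBP at ask) = GBP 1,356,269.13

Net profit: GBP 25,269.13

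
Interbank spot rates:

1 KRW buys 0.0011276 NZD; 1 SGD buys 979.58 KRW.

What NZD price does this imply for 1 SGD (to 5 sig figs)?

1 SGD × 979.58 = 979.58 KRW
979.58 KRW × 0.0011276 = 1.10457 NZD

SGD/NZD = 1.1046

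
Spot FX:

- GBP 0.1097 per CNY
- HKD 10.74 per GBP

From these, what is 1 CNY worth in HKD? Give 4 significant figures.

1 CNY × 0.1097 = 0.1097 GBP
0.1097 GBP × 10.74 = 1.17818 HKD

CNY/HKD = 1.178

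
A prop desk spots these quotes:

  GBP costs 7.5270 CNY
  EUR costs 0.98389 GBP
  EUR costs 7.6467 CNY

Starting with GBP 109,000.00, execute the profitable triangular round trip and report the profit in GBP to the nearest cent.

Profitable loop is GBP → EUR → CNY → GBP:
GBP 109,000.00 ÷ 0.98389 = EUR 110,784.74
EUR 110,784.74 × 7.6467 = CNY 847,137.69
CNY 847,137.69 ÷ 7.5270 = GBP 112,546.52
Profit = GBP 112,546.52 − GBP 109,000.00

Profit: GBP 3,546.52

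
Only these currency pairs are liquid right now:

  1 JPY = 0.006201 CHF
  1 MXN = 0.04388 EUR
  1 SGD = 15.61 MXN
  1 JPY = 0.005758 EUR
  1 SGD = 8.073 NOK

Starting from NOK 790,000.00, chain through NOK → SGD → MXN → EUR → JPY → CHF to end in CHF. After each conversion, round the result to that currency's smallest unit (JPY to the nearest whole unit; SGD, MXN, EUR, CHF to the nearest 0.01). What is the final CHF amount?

NOK 790,000.00 ÷ 8.073 = SGD 97,857.05
SGD 97,857.05 × 15.61 = MXN 1,527,548.55
MXN 1,527,548.55 × 0.04388 = EUR 67,028.83
EUR 67,028.83 ÷ 0.005758 = JPY 11,640,992
JPY 11,640,992 × 0.006201 = CHF 72,185.79

CHF 72,185.79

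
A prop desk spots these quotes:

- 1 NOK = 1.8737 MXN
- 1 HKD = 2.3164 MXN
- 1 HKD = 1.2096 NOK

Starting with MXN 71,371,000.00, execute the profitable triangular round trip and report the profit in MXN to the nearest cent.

Profitable loop is MXN → NOK → HKD → MXN:
MXN 71,371,000.00 ÷ 1.8737 = NOK 38,090,943.05
NOK 38,090,943.05 ÷ 1.2096 = HKD 31,490,528.32
HKD 31,490,528.32 × 2.3164 = MXN 72,944,659.80
Profit = MXN 72,944,659.80 − MXN 71,371,000.00

Profit: MXN 1,573,659.80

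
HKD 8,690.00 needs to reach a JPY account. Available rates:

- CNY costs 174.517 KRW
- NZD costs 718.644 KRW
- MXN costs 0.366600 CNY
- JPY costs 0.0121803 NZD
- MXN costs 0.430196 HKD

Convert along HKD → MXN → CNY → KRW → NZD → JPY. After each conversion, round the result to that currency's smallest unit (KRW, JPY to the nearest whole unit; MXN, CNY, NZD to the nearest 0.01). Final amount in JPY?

JPY 147,643

HKD 8,690.00 ÷ 0.430196 = MXN 20,200.09
MXN 20,200.09 × 0.366600 = CNY 7,405.35
CNY 7,405.35 × 174.517 = KRW 1,292,359
KRW 1,292,359 ÷ 718.644 = NZD 1,798.33
NZD 1,798.33 ÷ 0.0121803 = JPY 147,643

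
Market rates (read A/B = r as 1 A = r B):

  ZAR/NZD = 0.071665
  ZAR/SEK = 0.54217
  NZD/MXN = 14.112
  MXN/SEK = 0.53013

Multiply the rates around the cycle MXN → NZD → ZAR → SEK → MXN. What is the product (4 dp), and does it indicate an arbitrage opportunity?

Around MXN → NZD → ZAR → SEK → MXN: 1 ÷ 14.112 ÷ 0.071665 × 0.54217 ÷ 0.53013 = 1.011247
Product > 1; profitable direction is MXN → NZD → ZAR → SEK → MXN.

1.0112 (arbitrage exists)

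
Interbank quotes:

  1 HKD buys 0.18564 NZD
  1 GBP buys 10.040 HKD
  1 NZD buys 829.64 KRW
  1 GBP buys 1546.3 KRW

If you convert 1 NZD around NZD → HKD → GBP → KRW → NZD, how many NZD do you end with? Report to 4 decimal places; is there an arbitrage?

Around NZD → HKD → GBP → KRW → NZD: 1 ÷ 0.18564 ÷ 10.040 × 1546.3 ÷ 829.64 = 0.999997
Product ≈ 1 (deviation 0.000%, within rounding noise).

1.0000 (no arbitrage)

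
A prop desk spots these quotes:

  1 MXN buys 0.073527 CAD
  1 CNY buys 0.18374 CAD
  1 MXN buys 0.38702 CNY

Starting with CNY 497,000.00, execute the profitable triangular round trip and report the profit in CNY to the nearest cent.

Profitable loop is CNY → MXN → CAD → CNY:
CNY 497,000.00 ÷ 0.38702 = MXN 1,284,171.36
MXN 1,284,171.36 × 0.073527 = CAD 94,421.27
CAD 94,421.27 ÷ 0.18374 = CNY 513,885.21
Profit = CNY 513,885.21 − CNY 497,000.00

Profit: CNY 16,885.21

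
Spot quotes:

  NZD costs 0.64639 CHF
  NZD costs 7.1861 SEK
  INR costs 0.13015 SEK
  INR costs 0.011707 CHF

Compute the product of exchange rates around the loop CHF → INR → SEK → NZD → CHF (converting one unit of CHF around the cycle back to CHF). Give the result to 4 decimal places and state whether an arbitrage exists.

Around CHF → INR → SEK → NZD → CHF: 1 ÷ 0.011707 × 0.13015 ÷ 7.1861 × 0.64639 = 1.000000
Product ≈ 1 (deviation 0.000%, within rounding noise).

1.0000 (no arbitrage)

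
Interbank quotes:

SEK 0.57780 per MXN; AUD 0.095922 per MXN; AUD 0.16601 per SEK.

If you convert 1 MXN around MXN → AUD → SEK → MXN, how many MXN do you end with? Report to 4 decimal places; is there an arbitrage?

1.0000 (no arbitrage)

Around MXN → AUD → SEK → MXN: 1 × 0.095922 ÷ 0.16601 ÷ 0.57780 = 1.000015
Product ≈ 1 (deviation 0.001%, within rounding noise).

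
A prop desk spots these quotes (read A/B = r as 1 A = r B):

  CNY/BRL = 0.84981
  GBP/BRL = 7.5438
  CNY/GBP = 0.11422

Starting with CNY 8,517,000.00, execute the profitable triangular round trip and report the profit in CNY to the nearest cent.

Profitable loop is CNY → GBP → BRL → CNY:
CNY 8,517,000.00 × 0.11422 = GBP 972,811.74
GBP 972,811.74 × 7.5438 = BRL 7,338,697.20
BRL 7,338,697.20 ÷ 0.84981 = CNY 8,635,691.75
Profit = CNY 8,635,691.75 − CNY 8,517,000.00

Profit: CNY 118,691.75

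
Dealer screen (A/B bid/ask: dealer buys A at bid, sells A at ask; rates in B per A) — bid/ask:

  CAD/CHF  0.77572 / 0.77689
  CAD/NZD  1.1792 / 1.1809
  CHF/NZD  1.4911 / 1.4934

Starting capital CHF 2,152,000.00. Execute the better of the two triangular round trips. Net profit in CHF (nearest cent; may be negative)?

Net profit: CHF 35,228.01

Best loop CHF → CAD → NZD → CHF:
CHF 2,152,000.00 ÷ 0.77689 (buy CAD at ask) = CAD 2,770,018.92
CAD 2,770,018.92 × 1.1792 (sell CAD at bid) = NZD 3,266,406.31
NZD 3,266,406.31 ÷ 1.4934 (buy CHF at ask) = CHF 2,187,228.01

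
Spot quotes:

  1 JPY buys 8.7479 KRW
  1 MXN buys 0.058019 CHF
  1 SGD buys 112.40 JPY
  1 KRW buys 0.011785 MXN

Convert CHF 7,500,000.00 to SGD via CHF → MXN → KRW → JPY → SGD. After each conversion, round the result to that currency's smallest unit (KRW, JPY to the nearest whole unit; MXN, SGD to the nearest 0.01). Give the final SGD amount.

CHF 7,500,000.00 ÷ 0.058019 = MXN 129,267,998.41
MXN 129,267,998.41 ÷ 0.011785 = KRW 10,968,858,584
KRW 10,968,858,584 ÷ 8.7479 = JPY 1,253,884,771
JPY 1,253,884,771 ÷ 112.40 = SGD 11,155,558.46

SGD 11,155,558.46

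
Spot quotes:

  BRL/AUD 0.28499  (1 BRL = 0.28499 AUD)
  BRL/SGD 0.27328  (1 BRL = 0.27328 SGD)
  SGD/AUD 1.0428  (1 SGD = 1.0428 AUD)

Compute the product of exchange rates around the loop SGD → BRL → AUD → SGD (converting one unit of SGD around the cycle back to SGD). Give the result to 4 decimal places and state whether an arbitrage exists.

1.0000 (no arbitrage)

Around SGD → BRL → AUD → SGD: 1 ÷ 0.27328 × 0.28499 ÷ 1.0428 = 1.000048
Product ≈ 1 (deviation 0.005%, within rounding noise).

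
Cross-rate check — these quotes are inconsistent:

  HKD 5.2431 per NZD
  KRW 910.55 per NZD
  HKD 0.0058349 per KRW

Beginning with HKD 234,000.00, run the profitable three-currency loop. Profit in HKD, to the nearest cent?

Profitable loop is HKD → NZD → KRW → HKD:
HKD 234,000.00 ÷ 5.2431 = NZD 44,630.09
NZD 44,630.09 × 910.55 = KRW 40,637,924
KRW 40,637,924 × 0.0058349 = HKD 237,118.22
Profit = HKD 237,118.22 − HKD 234,000.00

Profit: HKD 3,118.22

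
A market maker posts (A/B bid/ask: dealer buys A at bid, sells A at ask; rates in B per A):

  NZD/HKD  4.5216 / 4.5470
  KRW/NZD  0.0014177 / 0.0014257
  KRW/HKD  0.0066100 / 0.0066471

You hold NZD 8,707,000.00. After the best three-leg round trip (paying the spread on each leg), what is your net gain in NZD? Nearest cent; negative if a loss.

Net profit: NZD 171,035.97

Best loop NZD → KRW → HKD → NZD:
NZD 8,707,000.00 ÷ 0.0014257 (buy KRW at ask) = KRW 6,107,175,423
KRW 6,107,175,423 × 0.0066100 (sell KRW at bid) = HKD 40,368,429.54
HKD 40,368,429.54 ÷ 4.5470 (buy NZD at ask) = NZD 8,878,035.97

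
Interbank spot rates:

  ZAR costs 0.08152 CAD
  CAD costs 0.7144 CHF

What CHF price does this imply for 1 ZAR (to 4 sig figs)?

ZAR/CHF = 0.05824

1 ZAR × 0.08152 = 0.08152 CAD
0.08152 CAD × 0.7144 = 0.0582379 CHF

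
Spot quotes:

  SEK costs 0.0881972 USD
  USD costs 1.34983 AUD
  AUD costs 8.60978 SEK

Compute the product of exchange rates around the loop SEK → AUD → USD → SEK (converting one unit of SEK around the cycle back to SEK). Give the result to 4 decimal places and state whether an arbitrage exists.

0.9756 (arbitrage exists)

Around SEK → AUD → USD → SEK: 1 ÷ 8.60978 ÷ 1.34983 ÷ 0.0881972 = 0.975605
Product < 1; profitable direction is SEK → USD → AUD → SEK.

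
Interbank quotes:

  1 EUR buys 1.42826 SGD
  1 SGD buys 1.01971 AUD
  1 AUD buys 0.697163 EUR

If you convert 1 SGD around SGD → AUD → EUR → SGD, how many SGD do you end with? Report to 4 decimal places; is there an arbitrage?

1.0154 (arbitrage exists)

Around SGD → AUD → EUR → SGD: 1 × 1.01971 × 0.697163 × 1.42826 = 1.015356
Product > 1; profitable direction is SGD → AUD → EUR → SGD.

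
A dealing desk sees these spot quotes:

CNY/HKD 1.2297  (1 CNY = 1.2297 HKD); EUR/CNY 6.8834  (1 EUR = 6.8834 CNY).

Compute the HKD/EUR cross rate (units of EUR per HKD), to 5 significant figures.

HKD/EUR = 0.11814

1 HKD ÷ 1.2297 = 0.813206 CNY
0.813206 CNY ÷ 6.8834 = 0.11814 EUR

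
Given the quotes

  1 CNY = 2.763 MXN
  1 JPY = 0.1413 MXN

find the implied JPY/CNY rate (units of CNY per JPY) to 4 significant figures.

JPY/CNY = 0.05114

1 JPY × 0.1413 = 0.1413 MXN
0.1413 MXN ÷ 2.763 = 0.0511401 CNY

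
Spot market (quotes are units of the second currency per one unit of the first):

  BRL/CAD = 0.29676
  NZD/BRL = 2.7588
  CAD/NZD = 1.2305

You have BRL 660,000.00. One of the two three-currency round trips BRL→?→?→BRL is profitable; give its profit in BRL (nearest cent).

Profit: BRL 4,892.04

Profitable loop is BRL → CAD → NZD → BRL:
BRL 660,000.00 × 0.29676 = CAD 195,861.60
CAD 195,861.60 × 1.2305 = NZD 241,007.70
NZD 241,007.70 × 2.7588 = BRL 664,892.04
Profit = BRL 664,892.04 − BRL 660,000.00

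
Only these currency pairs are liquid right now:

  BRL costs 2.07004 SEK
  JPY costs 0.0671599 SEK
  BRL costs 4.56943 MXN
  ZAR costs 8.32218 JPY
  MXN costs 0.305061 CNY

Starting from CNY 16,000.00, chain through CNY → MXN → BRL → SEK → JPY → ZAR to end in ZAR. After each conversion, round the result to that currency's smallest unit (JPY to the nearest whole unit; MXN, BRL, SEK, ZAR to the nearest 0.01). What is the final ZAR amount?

ZAR 42,511.10

CNY 16,000.00 ÷ 0.305061 = MXN 52,448.53
MXN 52,448.53 ÷ 4.56943 = BRL 11,478.13
BRL 11,478.13 × 2.07004 = SEK 23,760.19
SEK 23,760.19 ÷ 0.0671599 = JPY 353,785
JPY 353,785 ÷ 8.32218 = ZAR 42,511.10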